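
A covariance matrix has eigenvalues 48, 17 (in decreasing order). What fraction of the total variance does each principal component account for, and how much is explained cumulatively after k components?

Step 1 — total variance = trace(Sigma) = Σ λ_i = 48 + 17 = 65.

Step 2 — fraction explained by component i = λ_i / Σ λ:
  PC1: 48/65 = 0.7385
  PC2: 17/65 = 0.2615

Step 3 — cumulative fraction after k components = (λ_1 + ... + λ_k) / Σ λ:
  k = 1: 48/65 = 0.7385
  k = 2: (48 + 17)/65 = 65/65 = 1

Summary (fraction, with percent):

explained: PC1 0.7385 (73.85%), PC2 0.2615 (26.15%);  cumulative: 0.7385, 1


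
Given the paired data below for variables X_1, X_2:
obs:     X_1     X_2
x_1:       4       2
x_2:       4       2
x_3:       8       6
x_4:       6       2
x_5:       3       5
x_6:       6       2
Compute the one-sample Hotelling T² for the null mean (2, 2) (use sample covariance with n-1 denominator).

Step 1 — sample mean vector:
  mean(X_1) = (4 + 4 + 8 + 6 + 3 + 6) / 6 = 31/6 = 5.1667
  mean(X_2) = (2 + 2 + 6 + 2 + 5 + 2) / 6 = 19/6 = 3.1667
  x̄ = (5.1667, 3.1667),  deviation x̄ - mu_0 = (5.1667, 3.1667) - (2, 2) = (3.1667, 1.1667).

Step 2 — sample covariance matrix, S[i,j] = (1/(n-1)) · Σ_k (x_{k,i} - mean_i) · (x_{k,j} - mean_j), divisor n-1 = 5:
  S[X_1,X_1] = ((-1.1667)·(-1.1667) + (-1.1667)·(-1.1667) + (2.8333)·(2.8333) + (0.8333)·(0.8333) + (-2.1667)·(-2.1667) + (0.8333)·(0.8333)) / 5 = 16.8333/5 = 3.3667
  S[X_1,X_2] = ((-1.1667)·(-1.1667) + (-1.1667)·(-1.1667) + (2.8333)·(2.8333) + (0.8333)·(-1.1667) + (-2.1667)·(1.8333) + (0.8333)·(-1.1667)) / 5 = 4.8333/5 = 0.9667
  S[X_2,X_2] = ((-1.1667)·(-1.1667) + (-1.1667)·(-1.1667) + (2.8333)·(2.8333) + (-1.1667)·(-1.1667) + (1.8333)·(1.8333) + (-1.1667)·(-1.1667)) / 5 = 16.8333/5 = 3.3667
  S = [[3.3667, 0.9667],
 [0.9667, 3.3667]].

Step 3 — invert S. det(S) = 3.3667·3.3667 - (0.9667)² = 10.4.
  S^{-1} = (1/det) · [[d, -b], [-b, a]] = [[0.3237, -0.0929],
 [-0.0929, 0.3237]].

Step 4 — quadratic form (x̄ - mu_0)^T · S^{-1} · (x̄ - mu_0):
  S^{-1} · (x̄ - mu_0) = (0.9167, 0.0833),
  (x̄ - mu_0)^T · [...] = (3.1667)·(0.9167) + (1.1667)·(0.0833) = 3.

Step 5 — scale by n: T² = 6 · 3 = 18.

T² ≈ 18


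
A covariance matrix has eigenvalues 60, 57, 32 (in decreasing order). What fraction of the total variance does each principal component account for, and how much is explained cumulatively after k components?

Step 1 — total variance = trace(Sigma) = Σ λ_i = 60 + 57 + 32 = 149.

Step 2 — fraction explained by component i = λ_i / Σ λ:
  PC1: 60/149 = 0.4027
  PC2: 57/149 = 0.3826
  PC3: 32/149 = 0.2148

Step 3 — cumulative fraction after k components = (λ_1 + ... + λ_k) / Σ λ:
  k = 1: 60/149 = 0.4027
  k = 2: (60 + 57)/149 = 117/149 = 0.7852
  k = 3: (60 + 57 + 32)/149 = 149/149 = 1

Summary (fraction, with percent):

explained: PC1 0.4027 (40.27%), PC2 0.3826 (38.26%), PC3 0.2148 (21.48%);  cumulative: 0.4027, 0.7852, 1


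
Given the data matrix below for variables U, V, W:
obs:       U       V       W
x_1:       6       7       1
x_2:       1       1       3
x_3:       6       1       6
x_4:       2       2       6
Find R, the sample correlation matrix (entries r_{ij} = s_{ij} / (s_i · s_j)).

Step 1 — column means:
  mean(U) = (6 + 1 + 6 + 2) / 4 = 15/4 = 3.75
  mean(V) = (7 + 1 + 1 + 2) / 4 = 11/4 = 2.75
  mean(W) = (1 + 3 + 6 + 6) / 4 = 16/4 = 4

Step 2 — sample variances and covariances s[i,j] = (1/(n-1)) · Σ_k (x_{k,i} - mean_i) · (x_{k,j} - mean_j), with n-1 = 3:
  s[U,U] = ((2.25)·(2.25) + (-2.75)·(-2.75) + (2.25)·(2.25) + (-1.75)·(-1.75)) / 3 = 20.75/3 = 6.9167
  s[U,V] = ((2.25)·(4.25) + (-2.75)·(-1.75) + (2.25)·(-1.75) + (-1.75)·(-0.75)) / 3 = 11.75/3 = 3.9167
  s[U,W] = ((2.25)·(-3) + (-2.75)·(-1) + (2.25)·(2) + (-1.75)·(2)) / 3 = -3/3 = -1
  s[V,V] = ((4.25)·(4.25) + (-1.75)·(-1.75) + (-1.75)·(-1.75) + (-0.75)·(-0.75)) / 3 = 24.75/3 = 8.25
  s[V,W] = ((4.25)·(-3) + (-1.75)·(-1) + (-1.75)·(2) + (-0.75)·(2)) / 3 = -16/3 = -5.3333
  s[W,W] = ((-3)·(-3) + (-1)·(-1) + (2)·(2) + (2)·(2)) / 3 = 18/3 = 6
  Sample standard deviations s_i = √(s[i,i]):
  s(U) = √(6.9167) = 2.63
  s(V) = √(8.25) = 2.8723
  s(W) = √(6) = 2.4495

Step 3 — r_{ij} = s_{ij} / (s_i · s_j):
  r[U,U] = 1 (diagonal).
  r[U,V] = 3.9167 / (2.63 · 2.8723) = 3.9167 / 7.554 = 0.5185
  r[U,W] = -1 / (2.63 · 2.4495) = -1 / 6.442 = -0.1552
  r[V,V] = 1 (diagonal).
  r[V,W] = -5.3333 / (2.8723 · 2.4495) = -5.3333 / 7.0356 = -0.758
  r[W,W] = 1 (diagonal).

R is symmetric with unit diagonal. Assembling:

R = [[1, 0.5185, -0.1552],
 [0.5185, 1, -0.758],
 [-0.1552, -0.758, 1]]


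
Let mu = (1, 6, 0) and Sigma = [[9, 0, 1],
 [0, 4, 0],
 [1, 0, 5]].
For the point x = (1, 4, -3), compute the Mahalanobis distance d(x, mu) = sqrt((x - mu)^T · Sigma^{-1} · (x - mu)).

Step 1 — centre the observation: (x - mu) = (0, -2, -3).

Step 2 — invert Sigma (cofactor / det for 3×3, or solve directly):
  Sigma^{-1} = [[0.1136, 0, -0.0227],
 [0, 0.25, 0],
 [-0.0227, 0, 0.2045]].

Step 3 — form the quadratic (x - mu)^T · Sigma^{-1} · (x - mu):
  Sigma^{-1} · (x - mu) = (0.0682, -0.5, -0.6136).
  (x - mu)^T · [Sigma^{-1} · (x - mu)] = (0)·(0.0682) + (-2)·(-0.5) + (-3)·(-0.6136) = 2.8409.

Step 4 — take square root: d = √(2.8409) ≈ 1.6855.

d(x, mu) = √(2.8409) ≈ 1.6855


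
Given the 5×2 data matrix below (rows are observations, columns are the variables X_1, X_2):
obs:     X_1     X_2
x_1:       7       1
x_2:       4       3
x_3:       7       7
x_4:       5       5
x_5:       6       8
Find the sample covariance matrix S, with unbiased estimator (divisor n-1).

Step 1 — column means:
  mean(X_1) = (7 + 4 + 7 + 5 + 6) / 5 = 29/5 = 5.8
  mean(X_2) = (1 + 3 + 7 + 5 + 8) / 5 = 24/5 = 4.8

Step 2 — sample covariance S[i,j] = (1/(n-1)) · Σ_k (x_{k,i} - mean_i) · (x_{k,j} - mean_j), with n-1 = 4.
  S[X_1,X_1] = ((1.2)·(1.2) + (-1.8)·(-1.8) + (1.2)·(1.2) + (-0.8)·(-0.8) + (0.2)·(0.2)) / 4 = 6.8/4 = 1.7
  S[X_1,X_2] = ((1.2)·(-3.8) + (-1.8)·(-1.8) + (1.2)·(2.2) + (-0.8)·(0.2) + (0.2)·(3.2)) / 4 = 1.8/4 = 0.45
  S[X_2,X_2] = ((-3.8)·(-3.8) + (-1.8)·(-1.8) + (2.2)·(2.2) + (0.2)·(0.2) + (3.2)·(3.2)) / 4 = 32.8/4 = 8.2

S is symmetric (S[j,i] = S[i,j]). Assembling:

S = [[1.7, 0.45],
 [0.45, 8.2]]


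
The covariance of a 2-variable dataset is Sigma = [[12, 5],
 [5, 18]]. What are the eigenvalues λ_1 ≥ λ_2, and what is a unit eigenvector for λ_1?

Step 1 — characteristic polynomial of 2×2 Sigma:
  det(Sigma - λI) = λ² - trace · λ + det = 0.
  trace = 12 + 18 = 30, det = 12·18 - (5)² = 191.
Step 2 — discriminant:
  Δ = trace² - 4·det = 900 - 764 = 136.
Step 3 — eigenvalues:
  λ = (trace ± √Δ)/2 = (30 ± 11.6619)/2,
  λ_1 = 20.831,  λ_2 = 9.169.

Step 4 — unit eigenvector for λ_1: solve (Sigma - λ_1 I)v = 0. First row:
  (12 - 20.831)·v_x + (5)·v_y = 0, i.e. (-8.831)·v_x + (5)·v_y = 0,
  so v ∝ (b, λ_1 - a) = (5, 8.831) = u.
  ||u|| = √((5)² + (8.831)²) = √(102.9857) ≈ 10.1482,
  v_1 = u/||u|| ≈ (0.4927, 0.8702) (||v_1|| = 1).

λ_1 = 20.831,  λ_2 = 9.169;  v_1 ≈ (0.4927, 0.8702)


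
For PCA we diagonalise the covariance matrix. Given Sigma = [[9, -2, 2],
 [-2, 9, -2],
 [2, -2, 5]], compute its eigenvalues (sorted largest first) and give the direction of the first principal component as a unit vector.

Step 1 — characteristic polynomial p(λ) = det(λI - Sigma) = λ³ - tr·λ² + c_1·λ - det, where tr = trace, c_1 = sum of the principal 2×2 minors, det = det(Sigma):
  tr = 9 + 9 + 5 = 23,
  c_1 = (9·9 - (-2)²) + (9·5 - (2)²) + (9·5 - (-2)²) = 77 + 41 + 41 = 159,
  det = 9·(9·5 - (-2)²) - (-2)·((-2)·5 - (-2)·(2)) + (2)·((-2)·(-2) - 9·(2)) = 9·(41) - (-2)·(-6) + (2)·(-14) = 329.
  So p(λ) = λ³ - 23λ² + 159λ - 329.
Step 2 — look for an integer root (rational root theorem: any rational root is an integer divisor of 329). Testing λ = 7:
  p(7) = 343 - 1127 + 1113 - 329 = 0  ✓
  Dividing out (λ - 7): p(λ) = (λ - 7)(λ² - 16λ + 47).
Step 3 — remaining eigenvalues from the quadratic λ² - 16λ + 47 = 0:
  Δ = 16² - 4·47 = 256 - 188 = 68,  λ = (16 ± √68)/2 = (16 ± 8.2462)/2 ≈ 12.1231 or 3.8769.
  Sorted: λ_1 = 12.1231,  λ_2 = 7,  λ_3 = 3.8769  (check: sum = 23 = tr ✓).

Step 4 — unit eigenvector for λ_1 ≈ 12.1231: v spans the null space of (Sigma - λ_1 I), whose rows are
  r_1 = (-3.1231, -2, 2),  r_2 = (-2, -3.1231, -2),  r_3 = (2, -2, -7.1231).
  v is orthogonal to every row, so take v ∝ r_1 × r_2 = ((-2)·(-2) - (2)·(-3.1231), (2)·(-2) - (-3.1231)·(-2), (-3.1231)·(-3.1231) - (-2)·(-2)) ≈ (10.2462, -10.2462, 5.7538).
  Let u = (10.2462, -10.2462, 5.7538).
  ||u|| = √((10.2462)² + (-10.2462)² + (5.7538)²) = √(243.0758) ≈ 15.5909,  v_1 = u/||u|| ≈ (0.6572, -0.6572, 0.369) (||v_1|| = 1).

λ_1 = 12.1231,  λ_2 = 7,  λ_3 = 3.8769;  v_1 ≈ (0.6572, -0.6572, 0.369)


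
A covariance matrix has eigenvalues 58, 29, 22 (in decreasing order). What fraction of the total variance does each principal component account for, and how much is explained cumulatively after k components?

Step 1 — total variance = trace(Sigma) = Σ λ_i = 58 + 29 + 22 = 109.

Step 2 — fraction explained by component i = λ_i / Σ λ:
  PC1: 58/109 = 0.5321
  PC2: 29/109 = 0.2661
  PC3: 22/109 = 0.2018

Step 3 — cumulative fraction after k components = (λ_1 + ... + λ_k) / Σ λ:
  k = 1: 58/109 = 0.5321
  k = 2: (58 + 29)/109 = 87/109 = 0.7982
  k = 3: (58 + 29 + 22)/109 = 109/109 = 1

Summary (fraction, with percent):

explained: PC1 0.5321 (53.21%), PC2 0.2661 (26.61%), PC3 0.2018 (20.18%);  cumulative: 0.5321, 0.7982, 1


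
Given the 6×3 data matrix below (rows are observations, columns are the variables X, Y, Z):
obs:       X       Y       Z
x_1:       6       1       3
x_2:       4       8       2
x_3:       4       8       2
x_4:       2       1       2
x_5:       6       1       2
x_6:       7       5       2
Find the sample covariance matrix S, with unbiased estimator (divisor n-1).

Step 1 — column means:
  mean(X) = (6 + 4 + 4 + 2 + 6 + 7) / 6 = 29/6 = 4.8333
  mean(Y) = (1 + 8 + 8 + 1 + 1 + 5) / 6 = 24/6 = 4
  mean(Z) = (3 + 2 + 2 + 2 + 2 + 2) / 6 = 13/6 = 2.1667

Step 2 — sample covariance S[i,j] = (1/(n-1)) · Σ_k (x_{k,i} - mean_i) · (x_{k,j} - mean_j), with n-1 = 5.
  S[X,X] = ((1.1667)·(1.1667) + (-0.8333)·(-0.8333) + (-0.8333)·(-0.8333) + (-2.8333)·(-2.8333) + (1.1667)·(1.1667) + (2.1667)·(2.1667)) / 5 = 16.8333/5 = 3.3667
  S[X,Y] = ((1.1667)·(-3) + (-0.8333)·(4) + (-0.8333)·(4) + (-2.8333)·(-3) + (1.1667)·(-3) + (2.1667)·(1)) / 5 = -3/5 = -0.6
  S[X,Z] = ((1.1667)·(0.8333) + (-0.8333)·(-0.1667) + (-0.8333)·(-0.1667) + (-2.8333)·(-0.1667) + (1.1667)·(-0.1667) + (2.1667)·(-0.1667)) / 5 = 1.1667/5 = 0.2333
  S[Y,Y] = ((-3)·(-3) + (4)·(4) + (4)·(4) + (-3)·(-3) + (-3)·(-3) + (1)·(1)) / 5 = 60/5 = 12
  S[Y,Z] = ((-3)·(0.8333) + (4)·(-0.1667) + (4)·(-0.1667) + (-3)·(-0.1667) + (-3)·(-0.1667) + (1)·(-0.1667)) / 5 = -3/5 = -0.6
  S[Z,Z] = ((0.8333)·(0.8333) + (-0.1667)·(-0.1667) + (-0.1667)·(-0.1667) + (-0.1667)·(-0.1667) + (-0.1667)·(-0.1667) + (-0.1667)·(-0.1667)) / 5 = 0.8333/5 = 0.1667

S is symmetric (S[j,i] = S[i,j]). Assembling:

S = [[3.3667, -0.6, 0.2333],
 [-0.6, 12, -0.6],
 [0.2333, -0.6, 0.1667]]


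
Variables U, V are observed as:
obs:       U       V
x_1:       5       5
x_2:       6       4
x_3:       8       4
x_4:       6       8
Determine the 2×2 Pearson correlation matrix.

Step 1 — column means:
  mean(U) = (5 + 6 + 8 + 6) / 4 = 25/4 = 6.25
  mean(V) = (5 + 4 + 4 + 8) / 4 = 21/4 = 5.25

Step 2 — sample variances and covariances s[i,j] = (1/(n-1)) · Σ_k (x_{k,i} - mean_i) · (x_{k,j} - mean_j), with n-1 = 3:
  s[U,U] = ((-1.25)·(-1.25) + (-0.25)·(-0.25) + (1.75)·(1.75) + (-0.25)·(-0.25)) / 3 = 4.75/3 = 1.5833
  s[U,V] = ((-1.25)·(-0.25) + (-0.25)·(-1.25) + (1.75)·(-1.25) + (-0.25)·(2.75)) / 3 = -2.25/3 = -0.75
  s[V,V] = ((-0.25)·(-0.25) + (-1.25)·(-1.25) + (-1.25)·(-1.25) + (2.75)·(2.75)) / 3 = 10.75/3 = 3.5833
  Sample standard deviations s_i = √(s[i,i]):
  s(U) = √(1.5833) = 1.2583
  s(V) = √(3.5833) = 1.893

Step 3 — r_{ij} = s_{ij} / (s_i · s_j):
  r[U,U] = 1 (diagonal).
  r[U,V] = -0.75 / (1.2583 · 1.893) = -0.75 / 2.3819 = -0.3149
  r[V,V] = 1 (diagonal).

R is symmetric with unit diagonal. Assembling:

R = [[1, -0.3149],
 [-0.3149, 1]]


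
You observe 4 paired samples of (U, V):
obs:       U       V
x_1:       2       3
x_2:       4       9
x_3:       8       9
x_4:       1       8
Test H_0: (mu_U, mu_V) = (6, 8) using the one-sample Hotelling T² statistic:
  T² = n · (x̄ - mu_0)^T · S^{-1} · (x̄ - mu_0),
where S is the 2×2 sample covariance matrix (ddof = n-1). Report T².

Step 1 — sample mean vector:
  mean(U) = (2 + 4 + 8 + 1) / 4 = 15/4 = 3.75
  mean(V) = (3 + 9 + 9 + 8) / 4 = 29/4 = 7.25
  x̄ = (3.75, 7.25),  deviation x̄ - mu_0 = (3.75, 7.25) - (6, 8) = (-2.25, -0.75).

Step 2 — sample covariance matrix, S[i,j] = (1/(n-1)) · Σ_k (x_{k,i} - mean_i) · (x_{k,j} - mean_j), divisor n-1 = 3:
  S[U,U] = ((-1.75)·(-1.75) + (0.25)·(0.25) + (4.25)·(4.25) + (-2.75)·(-2.75)) / 3 = 28.75/3 = 9.5833
  S[U,V] = ((-1.75)·(-4.25) + (0.25)·(1.75) + (4.25)·(1.75) + (-2.75)·(0.75)) / 3 = 13.25/3 = 4.4167
  S[V,V] = ((-4.25)·(-4.25) + (1.75)·(1.75) + (1.75)·(1.75) + (0.75)·(0.75)) / 3 = 24.75/3 = 8.25
  S = [[9.5833, 4.4167],
 [4.4167, 8.25]].

Step 3 — invert S. det(S) = 9.5833·8.25 - (4.4167)² = 59.5556.
  S^{-1} = (1/det) · [[d, -b], [-b, a]] = [[0.1385, -0.0742],
 [-0.0742, 0.1609]].

Step 4 — quadratic form (x̄ - mu_0)^T · S^{-1} · (x̄ - mu_0):
  S^{-1} · (x̄ - mu_0) = (-0.2561, 0.0462),
  (x̄ - mu_0)^T · [...] = (-2.25)·(-0.2561) + (-0.75)·(0.0462) = 0.5415.

Step 5 — scale by n: T² = 4 · 0.5415 = 2.166.

T² ≈ 2.166


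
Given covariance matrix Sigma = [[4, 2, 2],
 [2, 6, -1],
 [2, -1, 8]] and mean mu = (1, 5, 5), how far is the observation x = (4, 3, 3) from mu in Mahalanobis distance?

Step 1 — centre the observation: (x - mu) = (3, -2, -2).

Step 2 — invert Sigma (cofactor / det for 3×3, or solve directly):
  Sigma^{-1} = [[0.379, -0.1452, -0.1129],
 [-0.1452, 0.2258, 0.0645],
 [-0.1129, 0.0645, 0.1613]].

Step 3 — form the quadratic (x - mu)^T · Sigma^{-1} · (x - mu):
  Sigma^{-1} · (x - mu) = (1.6532, -1.0161, -0.7903).
  (x - mu)^T · [Sigma^{-1} · (x - mu)] = (3)·(1.6532) + (-2)·(-1.0161) + (-2)·(-0.7903) = 8.5726.

Step 4 — take square root: d = √(8.5726) ≈ 2.9279.

d(x, mu) = √(8.5726) ≈ 2.9279


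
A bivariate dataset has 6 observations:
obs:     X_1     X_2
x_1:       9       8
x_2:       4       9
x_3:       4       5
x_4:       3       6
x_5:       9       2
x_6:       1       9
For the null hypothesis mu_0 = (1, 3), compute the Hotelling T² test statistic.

Step 1 — sample mean vector:
  mean(X_1) = (9 + 4 + 4 + 3 + 9 + 1) / 6 = 30/6 = 5
  mean(X_2) = (8 + 9 + 5 + 6 + 2 + 9) / 6 = 39/6 = 6.5
  x̄ = (5, 6.5),  deviation x̄ - mu_0 = (5, 6.5) - (1, 3) = (4, 3.5).

Step 2 — sample covariance matrix, S[i,j] = (1/(n-1)) · Σ_k (x_{k,i} - mean_i) · (x_{k,j} - mean_j), divisor n-1 = 5:
  S[X_1,X_1] = ((4)·(4) + (-1)·(-1) + (-1)·(-1) + (-2)·(-2) + (4)·(4) + (-4)·(-4)) / 5 = 54/5 = 10.8
  S[X_1,X_2] = ((4)·(1.5) + (-1)·(2.5) + (-1)·(-1.5) + (-2)·(-0.5) + (4)·(-4.5) + (-4)·(2.5)) / 5 = -22/5 = -4.4
  S[X_2,X_2] = ((1.5)·(1.5) + (2.5)·(2.5) + (-1.5)·(-1.5) + (-0.5)·(-0.5) + (-4.5)·(-4.5) + (2.5)·(2.5)) / 5 = 37.5/5 = 7.5
  S = [[10.8, -4.4],
 [-4.4, 7.5]].

Step 3 — invert S. det(S) = 10.8·7.5 - (-4.4)² = 61.64.
  S^{-1} = (1/det) · [[d, -b], [-b, a]] = [[0.1217, 0.0714],
 [0.0714, 0.1752]].

Step 4 — quadratic form (x̄ - mu_0)^T · S^{-1} · (x̄ - mu_0):
  S^{-1} · (x̄ - mu_0) = (0.7365, 0.8988),
  (x̄ - mu_0)^T · [...] = (4)·(0.7365) + (3.5)·(0.8988) = 6.0918.

Step 5 — scale by n: T² = 6 · 6.0918 = 36.5509.

T² ≈ 36.5509


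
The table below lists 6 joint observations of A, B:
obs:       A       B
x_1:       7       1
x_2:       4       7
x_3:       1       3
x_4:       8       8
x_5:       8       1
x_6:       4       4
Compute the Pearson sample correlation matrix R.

Step 1 — column means:
  mean(A) = (7 + 4 + 1 + 8 + 8 + 4) / 6 = 32/6 = 5.3333
  mean(B) = (1 + 7 + 3 + 8 + 1 + 4) / 6 = 24/6 = 4

Step 2 — sample variances and covariances s[i,j] = (1/(n-1)) · Σ_k (x_{k,i} - mean_i) · (x_{k,j} - mean_j), with n-1 = 5:
  s[A,A] = ((1.6667)·(1.6667) + (-1.3333)·(-1.3333) + (-4.3333)·(-4.3333) + (2.6667)·(2.6667) + (2.6667)·(2.6667) + (-1.3333)·(-1.3333)) / 5 = 39.3333/5 = 7.8667
  s[A,B] = ((1.6667)·(-3) + (-1.3333)·(3) + (-4.3333)·(-1) + (2.6667)·(4) + (2.6667)·(-3) + (-1.3333)·(0)) / 5 = -2/5 = -0.4
  s[B,B] = ((-3)·(-3) + (3)·(3) + (-1)·(-1) + (4)·(4) + (-3)·(-3) + (0)·(0)) / 5 = 44/5 = 8.8
  Sample standard deviations s_i = √(s[i,i]):
  s(A) = √(7.8667) = 2.8048
  s(B) = √(8.8) = 2.9665

Step 3 — r_{ij} = s_{ij} / (s_i · s_j):
  r[A,A] = 1 (diagonal).
  r[A,B] = -0.4 / (2.8048 · 2.9665) = -0.4 / 8.3203 = -0.0481
  r[B,B] = 1 (diagonal).

R is symmetric with unit diagonal. Assembling:

R = [[1, -0.0481],
 [-0.0481, 1]]


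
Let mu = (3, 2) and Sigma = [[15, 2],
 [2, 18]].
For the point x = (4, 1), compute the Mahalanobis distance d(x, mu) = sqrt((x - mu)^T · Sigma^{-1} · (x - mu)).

Step 1 — centre the observation: (x - mu) = (1, -1).

Step 2 — invert Sigma. det(Sigma) = 15·18 - (2)² = 266.
  Sigma^{-1} = (1/det) · [[d, -b], [-b, a]] = [[0.0677, -0.0075],
 [-0.0075, 0.0564]].

Step 3 — form the quadratic (x - mu)^T · Sigma^{-1} · (x - mu):
  Sigma^{-1} · (x - mu) = (0.0752, -0.0639).
  (x - mu)^T · [Sigma^{-1} · (x - mu)] = (1)·(0.0752) + (-1)·(-0.0639) = 0.1391.

Step 4 — take square root: d = √(0.1391) ≈ 0.373.

d(x, mu) = √(0.1391) ≈ 0.373


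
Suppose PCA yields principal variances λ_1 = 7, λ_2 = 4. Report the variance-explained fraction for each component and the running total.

Step 1 — total variance = trace(Sigma) = Σ λ_i = 7 + 4 = 11.

Step 2 — fraction explained by component i = λ_i / Σ λ:
  PC1: 7/11 = 0.6364
  PC2: 4/11 = 0.3636

Step 3 — cumulative fraction after k components = (λ_1 + ... + λ_k) / Σ λ:
  k = 1: 7/11 = 0.6364
  k = 2: (7 + 4)/11 = 11/11 = 1

Summary (fraction, with percent):

explained: PC1 0.6364 (63.64%), PC2 0.3636 (36.36%);  cumulative: 0.6364, 1


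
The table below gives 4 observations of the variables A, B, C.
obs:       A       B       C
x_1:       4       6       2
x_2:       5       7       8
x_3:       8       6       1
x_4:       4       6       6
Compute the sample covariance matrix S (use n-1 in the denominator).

Step 1 — column means:
  mean(A) = (4 + 5 + 8 + 4) / 4 = 21/4 = 5.25
  mean(B) = (6 + 7 + 6 + 6) / 4 = 25/4 = 6.25
  mean(C) = (2 + 8 + 1 + 6) / 4 = 17/4 = 4.25

Step 2 — sample covariance S[i,j] = (1/(n-1)) · Σ_k (x_{k,i} - mean_i) · (x_{k,j} - mean_j), with n-1 = 3.
  S[A,A] = ((-1.25)·(-1.25) + (-0.25)·(-0.25) + (2.75)·(2.75) + (-1.25)·(-1.25)) / 3 = 10.75/3 = 3.5833
  S[A,B] = ((-1.25)·(-0.25) + (-0.25)·(0.75) + (2.75)·(-0.25) + (-1.25)·(-0.25)) / 3 = -0.25/3 = -0.0833
  S[A,C] = ((-1.25)·(-2.25) + (-0.25)·(3.75) + (2.75)·(-3.25) + (-1.25)·(1.75)) / 3 = -9.25/3 = -3.0833
  S[B,B] = ((-0.25)·(-0.25) + (0.75)·(0.75) + (-0.25)·(-0.25) + (-0.25)·(-0.25)) / 3 = 0.75/3 = 0.25
  S[B,C] = ((-0.25)·(-2.25) + (0.75)·(3.75) + (-0.25)·(-3.25) + (-0.25)·(1.75)) / 3 = 3.75/3 = 1.25
  S[C,C] = ((-2.25)·(-2.25) + (3.75)·(3.75) + (-3.25)·(-3.25) + (1.75)·(1.75)) / 3 = 32.75/3 = 10.9167

S is symmetric (S[j,i] = S[i,j]). Assembling:

S = [[3.5833, -0.0833, -3.0833],
 [-0.0833, 0.25, 1.25],
 [-3.0833, 1.25, 10.9167]]


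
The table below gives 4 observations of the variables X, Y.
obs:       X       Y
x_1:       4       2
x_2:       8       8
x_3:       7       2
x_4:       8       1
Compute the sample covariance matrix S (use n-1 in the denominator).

Step 1 — column means:
  mean(X) = (4 + 8 + 7 + 8) / 4 = 27/4 = 6.75
  mean(Y) = (2 + 8 + 2 + 1) / 4 = 13/4 = 3.25

Step 2 — sample covariance S[i,j] = (1/(n-1)) · Σ_k (x_{k,i} - mean_i) · (x_{k,j} - mean_j), with n-1 = 3.
  S[X,X] = ((-2.75)·(-2.75) + (1.25)·(1.25) + (0.25)·(0.25) + (1.25)·(1.25)) / 3 = 10.75/3 = 3.5833
  S[X,Y] = ((-2.75)·(-1.25) + (1.25)·(4.75) + (0.25)·(-1.25) + (1.25)·(-2.25)) / 3 = 6.25/3 = 2.0833
  S[Y,Y] = ((-1.25)·(-1.25) + (4.75)·(4.75) + (-1.25)·(-1.25) + (-2.25)·(-2.25)) / 3 = 30.75/3 = 10.25

S is symmetric (S[j,i] = S[i,j]). Assembling:

S = [[3.5833, 2.0833],
 [2.0833, 10.25]]


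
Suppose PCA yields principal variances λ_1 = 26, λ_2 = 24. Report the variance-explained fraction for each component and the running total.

Step 1 — total variance = trace(Sigma) = Σ λ_i = 26 + 24 = 50.

Step 2 — fraction explained by component i = λ_i / Σ λ:
  PC1: 26/50 = 0.52
  PC2: 24/50 = 0.48

Step 3 — cumulative fraction after k components = (λ_1 + ... + λ_k) / Σ λ:
  k = 1: 26/50 = 0.52
  k = 2: (26 + 24)/50 = 50/50 = 1

Summary (fraction, with percent):

explained: PC1 0.52 (52%), PC2 0.48 (48%);  cumulative: 0.52, 1


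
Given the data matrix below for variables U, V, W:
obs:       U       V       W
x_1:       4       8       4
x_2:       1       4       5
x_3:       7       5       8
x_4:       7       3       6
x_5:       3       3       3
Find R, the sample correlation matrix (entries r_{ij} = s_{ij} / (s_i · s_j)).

Step 1 — column means:
  mean(U) = (4 + 1 + 7 + 7 + 3) / 5 = 22/5 = 4.4
  mean(V) = (8 + 4 + 5 + 3 + 3) / 5 = 23/5 = 4.6
  mean(W) = (4 + 5 + 8 + 6 + 3) / 5 = 26/5 = 5.2

Step 2 — sample variances and covariances s[i,j] = (1/(n-1)) · Σ_k (x_{k,i} - mean_i) · (x_{k,j} - mean_j), with n-1 = 4:
  s[U,U] = ((-0.4)·(-0.4) + (-3.4)·(-3.4) + (2.6)·(2.6) + (2.6)·(2.6) + (-1.4)·(-1.4)) / 4 = 27.2/4 = 6.8
  s[U,V] = ((-0.4)·(3.4) + (-3.4)·(-0.6) + (2.6)·(0.4) + (2.6)·(-1.6) + (-1.4)·(-1.6)) / 4 = -0.2/4 = -0.05
  s[U,W] = ((-0.4)·(-1.2) + (-3.4)·(-0.2) + (2.6)·(2.8) + (2.6)·(0.8) + (-1.4)·(-2.2)) / 4 = 13.6/4 = 3.4
  s[V,V] = ((3.4)·(3.4) + (-0.6)·(-0.6) + (0.4)·(0.4) + (-1.6)·(-1.6) + (-1.6)·(-1.6)) / 4 = 17.2/4 = 4.3
  s[V,W] = ((3.4)·(-1.2) + (-0.6)·(-0.2) + (0.4)·(2.8) + (-1.6)·(0.8) + (-1.6)·(-2.2)) / 4 = -0.6/4 = -0.15
  s[W,W] = ((-1.2)·(-1.2) + (-0.2)·(-0.2) + (2.8)·(2.8) + (0.8)·(0.8) + (-2.2)·(-2.2)) / 4 = 14.8/4 = 3.7
  Sample standard deviations s_i = √(s[i,i]):
  s(U) = √(6.8) = 2.6077
  s(V) = √(4.3) = 2.0736
  s(W) = √(3.7) = 1.9235

Step 3 — r_{ij} = s_{ij} / (s_i · s_j):
  r[U,U] = 1 (diagonal).
  r[U,V] = -0.05 / (2.6077 · 2.0736) = -0.05 / 5.4074 = -0.0092
  r[U,W] = 3.4 / (2.6077 · 1.9235) = 3.4 / 5.016 = 0.6778
  r[V,V] = 1 (diagonal).
  r[V,W] = -0.15 / (2.0736 · 1.9235) = -0.15 / 3.9887 = -0.0376
  r[W,W] = 1 (diagonal).

R is symmetric with unit diagonal. Assembling:

R = [[1, -0.0092, 0.6778],
 [-0.0092, 1, -0.0376],
 [0.6778, -0.0376, 1]]


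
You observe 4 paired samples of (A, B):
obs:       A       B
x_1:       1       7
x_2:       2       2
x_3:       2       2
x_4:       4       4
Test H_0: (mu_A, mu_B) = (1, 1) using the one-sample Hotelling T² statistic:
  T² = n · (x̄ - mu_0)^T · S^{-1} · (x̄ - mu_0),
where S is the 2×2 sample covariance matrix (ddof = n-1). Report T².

Step 1 — sample mean vector:
  mean(A) = (1 + 2 + 2 + 4) / 4 = 9/4 = 2.25
  mean(B) = (7 + 2 + 2 + 4) / 4 = 15/4 = 3.75
  x̄ = (2.25, 3.75),  deviation x̄ - mu_0 = (2.25, 3.75) - (1, 1) = (1.25, 2.75).

Step 2 — sample covariance matrix, S[i,j] = (1/(n-1)) · Σ_k (x_{k,i} - mean_i) · (x_{k,j} - mean_j), divisor n-1 = 3:
  S[A,A] = ((-1.25)·(-1.25) + (-0.25)·(-0.25) + (-0.25)·(-0.25) + (1.75)·(1.75)) / 3 = 4.75/3 = 1.5833
  S[A,B] = ((-1.25)·(3.25) + (-0.25)·(-1.75) + (-0.25)·(-1.75) + (1.75)·(0.25)) / 3 = -2.75/3 = -0.9167
  S[B,B] = ((3.25)·(3.25) + (-1.75)·(-1.75) + (-1.75)·(-1.75) + (0.25)·(0.25)) / 3 = 16.75/3 = 5.5833
  S = [[1.5833, -0.9167],
 [-0.9167, 5.5833]].

Step 3 — invert S. det(S) = 1.5833·5.5833 - (-0.9167)² = 8.
  S^{-1} = (1/det) · [[d, -b], [-b, a]] = [[0.6979, 0.1146],
 [0.1146, 0.1979]].

Step 4 — quadratic form (x̄ - mu_0)^T · S^{-1} · (x̄ - mu_0):
  S^{-1} · (x̄ - mu_0) = (1.1875, 0.6875),
  (x̄ - mu_0)^T · [...] = (1.25)·(1.1875) + (2.75)·(0.6875) = 3.375.

Step 5 — scale by n: T² = 4 · 3.375 = 13.5.

T² ≈ 13.5


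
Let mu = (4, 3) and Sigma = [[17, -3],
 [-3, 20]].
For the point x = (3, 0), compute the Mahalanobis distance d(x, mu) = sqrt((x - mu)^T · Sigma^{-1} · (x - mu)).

Step 1 — centre the observation: (x - mu) = (-1, -3).

Step 2 — invert Sigma. det(Sigma) = 17·20 - (-3)² = 331.
  Sigma^{-1} = (1/det) · [[d, -b], [-b, a]] = [[0.0604, 0.0091],
 [0.0091, 0.0514]].

Step 3 — form the quadratic (x - mu)^T · Sigma^{-1} · (x - mu):
  Sigma^{-1} · (x - mu) = (-0.0876, -0.1631).
  (x - mu)^T · [Sigma^{-1} · (x - mu)] = (-1)·(-0.0876) + (-3)·(-0.1631) = 0.577.

Step 4 — take square root: d = √(0.577) ≈ 0.7596.

d(x, mu) = √(0.577) ≈ 0.7596


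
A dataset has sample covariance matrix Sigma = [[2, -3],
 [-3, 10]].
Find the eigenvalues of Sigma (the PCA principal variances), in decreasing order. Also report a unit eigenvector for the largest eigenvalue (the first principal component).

Step 1 — characteristic polynomial of 2×2 Sigma:
  det(Sigma - λI) = λ² - trace · λ + det = 0.
  trace = 2 + 10 = 12, det = 2·10 - (-3)² = 11.
Step 2 — discriminant:
  Δ = trace² - 4·det = 144 - 44 = 100.
Step 3 — eigenvalues:
  λ = (trace ± √Δ)/2 = (12 ± 10)/2,
  λ_1 = 11,  λ_2 = 1.

Step 4 — unit eigenvector for λ_1: solve (Sigma - λ_1 I)v = 0. First row:
  (2 - 11)·v_x + (-3)·v_y = 0, i.e. (-9)·v_x + (-3)·v_y = 0,
  so v ∝ (b, λ_1 - a) = (-3, 9); multiply by -1 so the first entry is positive: u = (3, -9).
  ||u|| = √((3)² + (-9)²) = √(90) ≈ 9.4868,
  v_1 = u/||u|| ≈ (0.3162, -0.9487) (||v_1|| = 1).

λ_1 = 11,  λ_2 = 1;  v_1 ≈ (0.3162, -0.9487)


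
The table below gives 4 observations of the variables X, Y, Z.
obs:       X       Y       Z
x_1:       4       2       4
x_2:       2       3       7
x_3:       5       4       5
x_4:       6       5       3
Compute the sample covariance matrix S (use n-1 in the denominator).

Step 1 — column means:
  mean(X) = (4 + 2 + 5 + 6) / 4 = 17/4 = 4.25
  mean(Y) = (2 + 3 + 4 + 5) / 4 = 14/4 = 3.5
  mean(Z) = (4 + 7 + 5 + 3) / 4 = 19/4 = 4.75

Step 2 — sample covariance S[i,j] = (1/(n-1)) · Σ_k (x_{k,i} - mean_i) · (x_{k,j} - mean_j), with n-1 = 3.
  S[X,X] = ((-0.25)·(-0.25) + (-2.25)·(-2.25) + (0.75)·(0.75) + (1.75)·(1.75)) / 3 = 8.75/3 = 2.9167
  S[X,Y] = ((-0.25)·(-1.5) + (-2.25)·(-0.5) + (0.75)·(0.5) + (1.75)·(1.5)) / 3 = 4.5/3 = 1.5
  S[X,Z] = ((-0.25)·(-0.75) + (-2.25)·(2.25) + (0.75)·(0.25) + (1.75)·(-1.75)) / 3 = -7.75/3 = -2.5833
  S[Y,Y] = ((-1.5)·(-1.5) + (-0.5)·(-0.5) + (0.5)·(0.5) + (1.5)·(1.5)) / 3 = 5/3 = 1.6667
  S[Y,Z] = ((-1.5)·(-0.75) + (-0.5)·(2.25) + (0.5)·(0.25) + (1.5)·(-1.75)) / 3 = -2.5/3 = -0.8333
  S[Z,Z] = ((-0.75)·(-0.75) + (2.25)·(2.25) + (0.25)·(0.25) + (-1.75)·(-1.75)) / 3 = 8.75/3 = 2.9167

S is symmetric (S[j,i] = S[i,j]). Assembling:

S = [[2.9167, 1.5, -2.5833],
 [1.5, 1.6667, -0.8333],
 [-2.5833, -0.8333, 2.9167]]


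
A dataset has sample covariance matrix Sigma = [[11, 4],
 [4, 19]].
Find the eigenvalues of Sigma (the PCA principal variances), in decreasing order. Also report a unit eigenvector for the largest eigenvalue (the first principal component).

Step 1 — characteristic polynomial of 2×2 Sigma:
  det(Sigma - λI) = λ² - trace · λ + det = 0.
  trace = 11 + 19 = 30, det = 11·19 - (4)² = 193.
Step 2 — discriminant:
  Δ = trace² - 4·det = 900 - 772 = 128.
Step 3 — eigenvalues:
  λ = (trace ± √Δ)/2 = (30 ± 11.3137)/2,
  λ_1 = 20.6569,  λ_2 = 9.3431.

Step 4 — unit eigenvector for λ_1: solve (Sigma - λ_1 I)v = 0. First row:
  (11 - 20.6569)·v_x + (4)·v_y = 0, i.e. (-9.6569)·v_x + (4)·v_y = 0,
  so v ∝ (b, λ_1 - a) = (4, 9.6569) = u.
  ||u|| = √((4)² + (9.6569)²) = √(109.2548) ≈ 10.4525,
  v_1 = u/||u|| ≈ (0.3827, 0.9239) (||v_1|| = 1).

λ_1 = 20.6569,  λ_2 = 9.3431;  v_1 ≈ (0.3827, 0.9239)


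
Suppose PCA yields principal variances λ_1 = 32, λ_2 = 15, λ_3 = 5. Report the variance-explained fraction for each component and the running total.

Step 1 — total variance = trace(Sigma) = Σ λ_i = 32 + 15 + 5 = 52.

Step 2 — fraction explained by component i = λ_i / Σ λ:
  PC1: 32/52 = 0.6154
  PC2: 15/52 = 0.2885
  PC3: 5/52 = 0.0962

Step 3 — cumulative fraction after k components = (λ_1 + ... + λ_k) / Σ λ:
  k = 1: 32/52 = 0.6154
  k = 2: (32 + 15)/52 = 47/52 = 0.9038
  k = 3: (32 + 15 + 5)/52 = 52/52 = 1

Summary (fraction, with percent):

explained: PC1 0.6154 (61.54%), PC2 0.2885 (28.85%), PC3 0.0962 (9.62%);  cumulative: 0.6154, 0.9038, 1


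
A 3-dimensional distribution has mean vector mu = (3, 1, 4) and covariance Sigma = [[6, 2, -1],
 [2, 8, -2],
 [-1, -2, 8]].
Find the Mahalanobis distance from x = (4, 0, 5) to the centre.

Step 1 — centre the observation: (x - mu) = (1, -1, 1).

Step 2 — invert Sigma (cofactor / det for 3×3, or solve directly):
  Sigma^{-1} = [[0.1829, -0.0427, 0.0122],
 [-0.0427, 0.1433, 0.0305],
 [0.0122, 0.0305, 0.1341]].

Step 3 — form the quadratic (x - mu)^T · Sigma^{-1} · (x - mu):
  Sigma^{-1} · (x - mu) = (0.2378, -0.1555, 0.1159).
  (x - mu)^T · [Sigma^{-1} · (x - mu)] = (1)·(0.2378) + (-1)·(-0.1555) + (1)·(0.1159) = 0.5091.

Step 4 — take square root: d = √(0.5091) ≈ 0.7135.

d(x, mu) = √(0.5091) ≈ 0.7135


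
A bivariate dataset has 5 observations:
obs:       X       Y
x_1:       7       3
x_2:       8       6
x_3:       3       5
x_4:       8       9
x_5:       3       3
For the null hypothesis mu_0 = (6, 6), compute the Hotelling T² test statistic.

Step 1 — sample mean vector:
  mean(X) = (7 + 8 + 3 + 8 + 3) / 5 = 29/5 = 5.8
  mean(Y) = (3 + 6 + 5 + 9 + 3) / 5 = 26/5 = 5.2
  x̄ = (5.8, 5.2),  deviation x̄ - mu_0 = (5.8, 5.2) - (6, 6) = (-0.2, -0.8).

Step 2 — sample covariance matrix, S[i,j] = (1/(n-1)) · Σ_k (x_{k,i} - mean_i) · (x_{k,j} - mean_j), divisor n-1 = 4:
  S[X,X] = ((1.2)·(1.2) + (2.2)·(2.2) + (-2.8)·(-2.8) + (2.2)·(2.2) + (-2.8)·(-2.8)) / 4 = 26.8/4 = 6.7
  S[X,Y] = ((1.2)·(-2.2) + (2.2)·(0.8) + (-2.8)·(-0.2) + (2.2)·(3.8) + (-2.8)·(-2.2)) / 4 = 14.2/4 = 3.55
  S[Y,Y] = ((-2.2)·(-2.2) + (0.8)·(0.8) + (-0.2)·(-0.2) + (3.8)·(3.8) + (-2.2)·(-2.2)) / 4 = 24.8/4 = 6.2
  S = [[6.7, 3.55],
 [3.55, 6.2]].

Step 3 — invert S. det(S) = 6.7·6.2 - (3.55)² = 28.9375.
  S^{-1} = (1/det) · [[d, -b], [-b, a]] = [[0.2143, -0.1227],
 [-0.1227, 0.2315]].

Step 4 — quadratic form (x̄ - mu_0)^T · S^{-1} · (x̄ - mu_0):
  S^{-1} · (x̄ - mu_0) = (0.0553, -0.1607),
  (x̄ - mu_0)^T · [...] = (-0.2)·(0.0553) + (-0.8)·(-0.1607) = 0.1175.

Step 5 — scale by n: T² = 5 · 0.1175 = 0.5875.

T² ≈ 0.5875


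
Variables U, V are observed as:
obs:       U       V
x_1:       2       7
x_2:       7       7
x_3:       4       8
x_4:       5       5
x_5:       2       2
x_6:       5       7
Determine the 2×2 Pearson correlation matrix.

Step 1 — column means:
  mean(U) = (2 + 7 + 4 + 5 + 2 + 5) / 6 = 25/6 = 4.1667
  mean(V) = (7 + 7 + 8 + 5 + 2 + 7) / 6 = 36/6 = 6

Step 2 — sample variances and covariances s[i,j] = (1/(n-1)) · Σ_k (x_{k,i} - mean_i) · (x_{k,j} - mean_j), with n-1 = 5:
  s[U,U] = ((-2.1667)·(-2.1667) + (2.8333)·(2.8333) + (-0.1667)·(-0.1667) + (0.8333)·(0.8333) + (-2.1667)·(-2.1667) + (0.8333)·(0.8333)) / 5 = 18.8333/5 = 3.7667
  s[U,V] = ((-2.1667)·(1) + (2.8333)·(1) + (-0.1667)·(2) + (0.8333)·(-1) + (-2.1667)·(-4) + (0.8333)·(1)) / 5 = 9/5 = 1.8
  s[V,V] = ((1)·(1) + (1)·(1) + (2)·(2) + (-1)·(-1) + (-4)·(-4) + (1)·(1)) / 5 = 24/5 = 4.8
  Sample standard deviations s_i = √(s[i,i]):
  s(U) = √(3.7667) = 1.9408
  s(V) = √(4.8) = 2.1909

Step 3 — r_{ij} = s_{ij} / (s_i · s_j):
  r[U,U] = 1 (diagonal).
  r[U,V] = 1.8 / (1.9408 · 2.1909) = 1.8 / 4.2521 = 0.4233
  r[V,V] = 1 (diagonal).

R is symmetric with unit diagonal. Assembling:

R = [[1, 0.4233],
 [0.4233, 1]]


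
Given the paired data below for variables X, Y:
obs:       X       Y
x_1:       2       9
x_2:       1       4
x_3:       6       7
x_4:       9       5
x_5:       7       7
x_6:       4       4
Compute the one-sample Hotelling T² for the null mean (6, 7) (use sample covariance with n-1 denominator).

Step 1 — sample mean vector:
  mean(X) = (2 + 1 + 6 + 9 + 7 + 4) / 6 = 29/6 = 4.8333
  mean(Y) = (9 + 4 + 7 + 5 + 7 + 4) / 6 = 36/6 = 6
  x̄ = (4.8333, 6),  deviation x̄ - mu_0 = (4.8333, 6) - (6, 7) = (-1.1667, -1).

Step 2 — sample covariance matrix, S[i,j] = (1/(n-1)) · Σ_k (x_{k,i} - mean_i) · (x_{k,j} - mean_j), divisor n-1 = 5:
  S[X,X] = ((-2.8333)·(-2.8333) + (-3.8333)·(-3.8333) + (1.1667)·(1.1667) + (4.1667)·(4.1667) + (2.1667)·(2.1667) + (-0.8333)·(-0.8333)) / 5 = 46.8333/5 = 9.3667
  S[X,Y] = ((-2.8333)·(3) + (-3.8333)·(-2) + (1.1667)·(1) + (4.1667)·(-1) + (2.1667)·(1) + (-0.8333)·(-2)) / 5 = 0/5 = 0
  S[Y,Y] = ((3)·(3) + (-2)·(-2) + (1)·(1) + (-1)·(-1) + (1)·(1) + (-2)·(-2)) / 5 = 20/5 = 4
  S = [[9.3667, 0],
 [0, 4]].

Step 3 — invert S. det(S) = 9.3667·4 - (0)² = 37.4667.
  S^{-1} = (1/det) · [[d, -b], [-b, a]] = [[0.1068, 0],
 [0, 0.25]].

Step 4 — quadratic form (x̄ - mu_0)^T · S^{-1} · (x̄ - mu_0):
  S^{-1} · (x̄ - mu_0) = (-0.1246, -0.25),
  (x̄ - mu_0)^T · [...] = (-1.1667)·(-0.1246) + (-1)·(-0.25) = 0.3953.

Step 5 — scale by n: T² = 6 · 0.3953 = 2.3719.

T² ≈ 2.3719


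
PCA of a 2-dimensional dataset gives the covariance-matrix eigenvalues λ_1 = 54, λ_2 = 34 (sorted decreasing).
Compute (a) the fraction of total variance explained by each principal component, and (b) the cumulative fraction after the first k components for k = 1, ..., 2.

Step 1 — total variance = trace(Sigma) = Σ λ_i = 54 + 34 = 88.

Step 2 — fraction explained by component i = λ_i / Σ λ:
  PC1: 54/88 = 0.6136
  PC2: 34/88 = 0.3864

Step 3 — cumulative fraction after k components = (λ_1 + ... + λ_k) / Σ λ:
  k = 1: 54/88 = 0.6136
  k = 2: (54 + 34)/88 = 88/88 = 1

Summary (fraction, with percent):

explained: PC1 0.6136 (61.36%), PC2 0.3864 (38.64%);  cumulative: 0.6136, 1


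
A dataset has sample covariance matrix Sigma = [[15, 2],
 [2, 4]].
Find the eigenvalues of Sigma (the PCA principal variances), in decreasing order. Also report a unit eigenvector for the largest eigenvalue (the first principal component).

Step 1 — characteristic polynomial of 2×2 Sigma:
  det(Sigma - λI) = λ² - trace · λ + det = 0.
  trace = 15 + 4 = 19, det = 15·4 - (2)² = 56.
Step 2 — discriminant:
  Δ = trace² - 4·det = 361 - 224 = 137.
Step 3 — eigenvalues:
  λ = (trace ± √Δ)/2 = (19 ± 11.7047)/2,
  λ_1 = 15.3523,  λ_2 = 3.6477.

Step 4 — unit eigenvector for λ_1: solve (Sigma - λ_1 I)v = 0. First row:
  (15 - 15.3523)·v_x + (2)·v_y = 0, i.e. (-0.3523)·v_x + (2)·v_y = 0,
  so v ∝ (b, λ_1 - a) = (2, 0.3523) = u.
  ||u|| = √((2)² + (0.3523)²) = √(4.1242) ≈ 2.0308,
  v_1 = u/||u|| ≈ (0.9848, 0.1735) (||v_1|| = 1).

λ_1 = 15.3523,  λ_2 = 3.6477;  v_1 ≈ (0.9848, 0.1735)


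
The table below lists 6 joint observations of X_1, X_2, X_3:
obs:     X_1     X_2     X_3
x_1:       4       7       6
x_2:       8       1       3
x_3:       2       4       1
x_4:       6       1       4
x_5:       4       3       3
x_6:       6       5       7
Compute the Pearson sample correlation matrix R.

Step 1 — column means:
  mean(X_1) = (4 + 8 + 2 + 6 + 4 + 6) / 6 = 30/6 = 5
  mean(X_2) = (7 + 1 + 4 + 1 + 3 + 5) / 6 = 21/6 = 3.5
  mean(X_3) = (6 + 3 + 1 + 4 + 3 + 7) / 6 = 24/6 = 4

Step 2 — sample variances and covariances s[i,j] = (1/(n-1)) · Σ_k (x_{k,i} - mean_i) · (x_{k,j} - mean_j), with n-1 = 5:
  s[X_1,X_1] = ((-1)·(-1) + (3)·(3) + (-3)·(-3) + (1)·(1) + (-1)·(-1) + (1)·(1)) / 5 = 22/5 = 4.4
  s[X_1,X_2] = ((-1)·(3.5) + (3)·(-2.5) + (-3)·(0.5) + (1)·(-2.5) + (-1)·(-0.5) + (1)·(1.5)) / 5 = -13/5 = -2.6
  s[X_1,X_3] = ((-1)·(2) + (3)·(-1) + (-3)·(-3) + (1)·(0) + (-1)·(-1) + (1)·(3)) / 5 = 8/5 = 1.6
  s[X_2,X_2] = ((3.5)·(3.5) + (-2.5)·(-2.5) + (0.5)·(0.5) + (-2.5)·(-2.5) + (-0.5)·(-0.5) + (1.5)·(1.5)) / 5 = 27.5/5 = 5.5
  s[X_2,X_3] = ((3.5)·(2) + (-2.5)·(-1) + (0.5)·(-3) + (-2.5)·(0) + (-0.5)·(-1) + (1.5)·(3)) / 5 = 13/5 = 2.6
  s[X_3,X_3] = ((2)·(2) + (-1)·(-1) + (-3)·(-3) + (0)·(0) + (-1)·(-1) + (3)·(3)) / 5 = 24/5 = 4.8
  Sample standard deviations s_i = √(s[i,i]):
  s(X_1) = √(4.4) = 2.0976
  s(X_2) = √(5.5) = 2.3452
  s(X_3) = √(4.8) = 2.1909

Step 3 — r_{ij} = s_{ij} / (s_i · s_j):
  r[X_1,X_1] = 1 (diagonal).
  r[X_1,X_2] = -2.6 / (2.0976 · 2.3452) = -2.6 / 4.9193 = -0.5285
  r[X_1,X_3] = 1.6 / (2.0976 · 2.1909) = 1.6 / 4.5957 = 0.3482
  r[X_2,X_2] = 1 (diagonal).
  r[X_2,X_3] = 2.6 / (2.3452 · 2.1909) = 2.6 / 5.1381 = 0.506
  r[X_3,X_3] = 1 (diagonal).

R is symmetric with unit diagonal. Assembling:

R = [[1, -0.5285, 0.3482],
 [-0.5285, 1, 0.506],
 [0.3482, 0.506, 1]]


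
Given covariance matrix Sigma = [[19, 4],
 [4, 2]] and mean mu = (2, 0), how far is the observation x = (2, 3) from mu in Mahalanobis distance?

Step 1 — centre the observation: (x - mu) = (0, 3).

Step 2 — invert Sigma. det(Sigma) = 19·2 - (4)² = 22.
  Sigma^{-1} = (1/det) · [[d, -b], [-b, a]] = [[0.0909, -0.1818],
 [-0.1818, 0.8636]].

Step 3 — form the quadratic (x - mu)^T · Sigma^{-1} · (x - mu):
  Sigma^{-1} · (x - mu) = (-0.5455, 2.5909).
  (x - mu)^T · [Sigma^{-1} · (x - mu)] = (0)·(-0.5455) + (3)·(2.5909) = 7.7727.

Step 4 — take square root: d = √(7.7727) ≈ 2.788.

d(x, mu) = √(7.7727) ≈ 2.788


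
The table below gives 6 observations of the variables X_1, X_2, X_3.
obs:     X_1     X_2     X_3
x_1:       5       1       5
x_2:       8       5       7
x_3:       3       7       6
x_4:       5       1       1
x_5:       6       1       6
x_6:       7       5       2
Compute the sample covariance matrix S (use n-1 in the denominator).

Step 1 — column means:
  mean(X_1) = (5 + 8 + 3 + 5 + 6 + 7) / 6 = 34/6 = 5.6667
  mean(X_2) = (1 + 5 + 7 + 1 + 1 + 5) / 6 = 20/6 = 3.3333
  mean(X_3) = (5 + 7 + 6 + 1 + 6 + 2) / 6 = 27/6 = 4.5

Step 2 — sample covariance S[i,j] = (1/(n-1)) · Σ_k (x_{k,i} - mean_i) · (x_{k,j} - mean_j), with n-1 = 5.
  S[X_1,X_1] = ((-0.6667)·(-0.6667) + (2.3333)·(2.3333) + (-2.6667)·(-2.6667) + (-0.6667)·(-0.6667) + (0.3333)·(0.3333) + (1.3333)·(1.3333)) / 5 = 15.3333/5 = 3.0667
  S[X_1,X_2] = ((-0.6667)·(-2.3333) + (2.3333)·(1.6667) + (-2.6667)·(3.6667) + (-0.6667)·(-2.3333) + (0.3333)·(-2.3333) + (1.3333)·(1.6667)) / 5 = -1.3333/5 = -0.2667
  S[X_1,X_3] = ((-0.6667)·(0.5) + (2.3333)·(2.5) + (-2.6667)·(1.5) + (-0.6667)·(-3.5) + (0.3333)·(1.5) + (1.3333)·(-2.5)) / 5 = 1/5 = 0.2
  S[X_2,X_2] = ((-2.3333)·(-2.3333) + (1.6667)·(1.6667) + (3.6667)·(3.6667) + (-2.3333)·(-2.3333) + (-2.3333)·(-2.3333) + (1.6667)·(1.6667)) / 5 = 35.3333/5 = 7.0667
  S[X_2,X_3] = ((-2.3333)·(0.5) + (1.6667)·(2.5) + (3.6667)·(1.5) + (-2.3333)·(-3.5) + (-2.3333)·(1.5) + (1.6667)·(-2.5)) / 5 = 9/5 = 1.8
  S[X_3,X_3] = ((0.5)·(0.5) + (2.5)·(2.5) + (1.5)·(1.5) + (-3.5)·(-3.5) + (1.5)·(1.5) + (-2.5)·(-2.5)) / 5 = 29.5/5 = 5.9

S is symmetric (S[j,i] = S[i,j]). Assembling:

S = [[3.0667, -0.2667, 0.2],
 [-0.2667, 7.0667, 1.8],
 [0.2, 1.8, 5.9]]


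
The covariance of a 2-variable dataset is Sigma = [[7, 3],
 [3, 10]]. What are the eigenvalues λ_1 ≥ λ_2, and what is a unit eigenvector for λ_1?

Step 1 — characteristic polynomial of 2×2 Sigma:
  det(Sigma - λI) = λ² - trace · λ + det = 0.
  trace = 7 + 10 = 17, det = 7·10 - (3)² = 61.
Step 2 — discriminant:
  Δ = trace² - 4·det = 289 - 244 = 45.
Step 3 — eigenvalues:
  λ = (trace ± √Δ)/2 = (17 ± 6.7082)/2,
  λ_1 = 11.8541,  λ_2 = 5.1459.

Step 4 — unit eigenvector for λ_1: solve (Sigma - λ_1 I)v = 0. First row:
  (7 - 11.8541)·v_x + (3)·v_y = 0, i.e. (-4.8541)·v_x + (3)·v_y = 0,
  so v ∝ (b, λ_1 - a) = (3, 4.8541) = u.
  ||u|| = √((3)² + (4.8541)²) = √(32.5623) ≈ 5.7063,
  v_1 = u/||u|| ≈ (0.5257, 0.8507) (||v_1|| = 1).

λ_1 = 11.8541,  λ_2 = 5.1459;  v_1 ≈ (0.5257, 0.8507)
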